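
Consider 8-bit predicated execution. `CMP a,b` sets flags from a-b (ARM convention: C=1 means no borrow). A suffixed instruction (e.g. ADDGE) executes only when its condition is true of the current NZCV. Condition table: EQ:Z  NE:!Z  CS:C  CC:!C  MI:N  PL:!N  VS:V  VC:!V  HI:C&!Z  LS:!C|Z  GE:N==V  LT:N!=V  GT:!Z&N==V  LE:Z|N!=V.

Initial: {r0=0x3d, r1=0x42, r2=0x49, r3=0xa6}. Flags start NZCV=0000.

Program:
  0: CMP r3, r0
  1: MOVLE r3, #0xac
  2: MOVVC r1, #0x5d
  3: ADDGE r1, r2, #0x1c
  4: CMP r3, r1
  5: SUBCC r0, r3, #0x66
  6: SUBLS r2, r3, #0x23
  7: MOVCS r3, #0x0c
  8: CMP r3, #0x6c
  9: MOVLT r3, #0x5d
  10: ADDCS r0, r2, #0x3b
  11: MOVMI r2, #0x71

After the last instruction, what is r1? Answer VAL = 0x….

[0] flags=0011 → (cmp)
[1] flags=0011 LE?T → r3=0xac
[2] flags=0011 VC?F → skip
[3] flags=0011 GE?F → skip
[4] flags=0011 → (cmp)
[5] flags=0011 CC?F → skip
[6] flags=0011 LS?F → skip
[7] flags=0011 CS?T → r3=0x0c
[8] flags=1000 → (cmp)
[9] flags=1000 LT?T → r3=0x5d
[10] flags=1000 CS?F → skip
[11] flags=1000 MI?T → r2=0x71

VAL = 0x42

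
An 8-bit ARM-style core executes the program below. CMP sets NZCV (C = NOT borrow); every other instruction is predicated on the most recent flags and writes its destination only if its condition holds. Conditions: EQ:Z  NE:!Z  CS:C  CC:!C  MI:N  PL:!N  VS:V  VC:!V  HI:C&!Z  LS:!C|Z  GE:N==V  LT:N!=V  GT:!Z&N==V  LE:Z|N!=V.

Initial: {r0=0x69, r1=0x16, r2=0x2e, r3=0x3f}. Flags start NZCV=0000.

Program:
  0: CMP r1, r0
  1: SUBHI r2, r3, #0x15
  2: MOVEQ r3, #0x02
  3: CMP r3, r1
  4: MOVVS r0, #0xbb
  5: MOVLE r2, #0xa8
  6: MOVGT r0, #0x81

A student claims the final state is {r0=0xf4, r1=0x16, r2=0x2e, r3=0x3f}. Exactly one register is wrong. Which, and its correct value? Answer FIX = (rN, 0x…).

FIX = (r0, 0x81)

0: ✓ CMP  NZCV=1000
1: · SUBHI
2: · MOVEQ
3: ✓ CMP  NZCV=0010
4: · MOVVS
5: · MOVLE
6: ✓ MOVGT  r0←0x81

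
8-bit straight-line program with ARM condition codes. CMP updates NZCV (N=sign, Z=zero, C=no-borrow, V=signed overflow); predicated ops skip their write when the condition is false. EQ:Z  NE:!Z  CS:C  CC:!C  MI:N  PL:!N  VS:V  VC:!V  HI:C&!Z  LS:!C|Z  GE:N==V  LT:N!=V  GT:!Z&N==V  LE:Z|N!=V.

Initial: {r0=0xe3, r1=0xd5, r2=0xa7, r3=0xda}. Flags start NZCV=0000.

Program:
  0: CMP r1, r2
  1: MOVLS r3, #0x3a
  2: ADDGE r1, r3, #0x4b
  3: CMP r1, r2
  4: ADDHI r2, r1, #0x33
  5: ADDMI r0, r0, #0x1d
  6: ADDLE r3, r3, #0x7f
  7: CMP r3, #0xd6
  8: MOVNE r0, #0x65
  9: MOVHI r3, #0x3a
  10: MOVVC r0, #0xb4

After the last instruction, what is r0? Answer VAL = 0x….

VAL = 0xb4

[0] flags=0010 → (cmp)
[1] flags=0010 LS?F → skip
[2] flags=0010 GE?T → r1=0x25
[3] flags=0000 → (cmp)
[4] flags=0000 HI?F → skip
[5] flags=0000 MI?F → skip
[6] flags=0000 LE?F → skip
[7] flags=0010 → (cmp)
[8] flags=0010 NE?T → r0=0x65
[9] flags=0010 HI?T → r3=0x3a
[10] flags=0010 VC?T → r0=0xb4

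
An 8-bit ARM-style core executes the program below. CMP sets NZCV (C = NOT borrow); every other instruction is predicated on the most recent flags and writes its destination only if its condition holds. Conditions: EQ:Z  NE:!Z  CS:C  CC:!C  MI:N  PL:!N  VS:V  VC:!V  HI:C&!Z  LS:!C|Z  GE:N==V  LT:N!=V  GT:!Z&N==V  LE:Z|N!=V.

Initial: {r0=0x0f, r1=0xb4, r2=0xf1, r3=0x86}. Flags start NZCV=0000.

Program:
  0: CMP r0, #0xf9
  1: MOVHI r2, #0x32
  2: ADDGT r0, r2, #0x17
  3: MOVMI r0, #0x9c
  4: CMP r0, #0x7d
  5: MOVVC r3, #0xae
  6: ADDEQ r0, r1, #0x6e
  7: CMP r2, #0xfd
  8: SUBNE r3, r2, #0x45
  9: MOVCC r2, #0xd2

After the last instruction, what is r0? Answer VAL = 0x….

[0] flags=0000 → (cmp)
[1] flags=0000 HI?F → skip
[2] flags=0000 GT?T → r0=0x08
[3] flags=0000 MI?F → skip
[4] flags=1000 → (cmp)
[5] flags=1000 VC?T → r3=0xae
[6] flags=1000 EQ?F → skip
[7] flags=1000 → (cmp)
[8] flags=1000 NE?T → r3=0xac
[9] flags=1000 CC?T → r2=0xd2

VAL = 0x08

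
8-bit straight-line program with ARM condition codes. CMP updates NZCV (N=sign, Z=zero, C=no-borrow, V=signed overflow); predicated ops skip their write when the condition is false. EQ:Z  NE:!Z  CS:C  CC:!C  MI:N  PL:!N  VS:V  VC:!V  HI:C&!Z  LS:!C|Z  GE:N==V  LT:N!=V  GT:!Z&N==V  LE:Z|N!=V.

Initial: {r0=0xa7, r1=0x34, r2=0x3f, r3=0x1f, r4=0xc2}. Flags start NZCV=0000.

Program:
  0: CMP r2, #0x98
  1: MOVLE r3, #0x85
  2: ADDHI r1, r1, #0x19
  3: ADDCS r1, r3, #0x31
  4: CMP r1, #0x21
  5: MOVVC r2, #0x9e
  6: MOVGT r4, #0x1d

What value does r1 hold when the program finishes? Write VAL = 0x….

VAL = 0x34

[0] flags=1001 → (cmp)
[1] flags=1001 LE?F → skip
[2] flags=1001 HI?F → skip
[3] flags=1001 CS?F → skip
[4] flags=0010 → (cmp)
[5] flags=0010 VC?T → r2=0x9e
[6] flags=0010 GT?T → r4=0x1d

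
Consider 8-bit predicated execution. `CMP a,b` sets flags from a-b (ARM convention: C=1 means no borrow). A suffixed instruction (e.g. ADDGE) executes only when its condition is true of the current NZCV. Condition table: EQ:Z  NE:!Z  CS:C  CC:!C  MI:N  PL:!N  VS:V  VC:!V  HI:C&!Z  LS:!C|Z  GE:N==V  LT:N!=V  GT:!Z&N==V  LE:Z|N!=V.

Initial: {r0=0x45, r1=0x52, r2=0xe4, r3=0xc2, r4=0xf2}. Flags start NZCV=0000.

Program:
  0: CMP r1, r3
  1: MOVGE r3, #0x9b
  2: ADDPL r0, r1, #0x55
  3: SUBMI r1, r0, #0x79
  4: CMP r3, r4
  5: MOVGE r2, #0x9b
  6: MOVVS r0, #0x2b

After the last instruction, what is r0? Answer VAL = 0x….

[0] flags=1001 → (cmp)
[1] flags=1001 GE?T → r3=0x9b
[2] flags=1001 PL?F → skip
[3] flags=1001 MI?T → r1=0xcc
[4] flags=1000 → (cmp)
[5] flags=1000 GE?F → skip
[6] flags=1000 VS?F → skip

VAL = 0x45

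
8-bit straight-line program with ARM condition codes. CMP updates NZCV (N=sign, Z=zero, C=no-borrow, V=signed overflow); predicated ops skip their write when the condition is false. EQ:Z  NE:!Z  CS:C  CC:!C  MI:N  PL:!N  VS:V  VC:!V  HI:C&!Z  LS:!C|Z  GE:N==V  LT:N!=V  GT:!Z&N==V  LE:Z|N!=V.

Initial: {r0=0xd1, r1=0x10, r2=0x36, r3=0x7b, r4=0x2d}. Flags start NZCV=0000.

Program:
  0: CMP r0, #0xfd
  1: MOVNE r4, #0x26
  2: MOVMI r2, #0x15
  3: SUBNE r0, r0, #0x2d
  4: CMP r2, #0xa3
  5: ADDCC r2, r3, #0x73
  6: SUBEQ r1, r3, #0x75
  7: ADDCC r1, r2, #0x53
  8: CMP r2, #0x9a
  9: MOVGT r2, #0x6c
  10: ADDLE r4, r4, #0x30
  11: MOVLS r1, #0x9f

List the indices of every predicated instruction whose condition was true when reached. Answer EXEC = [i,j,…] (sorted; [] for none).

EXEC = [1,2,3,5,7,9]

0: ✓ CMP  NZCV=1000
1: ✓ MOVNE  r4←0x26
2: ✓ MOVMI  r2←0x15
3: ✓ SUBNE  r0←0xa4
4: ✓ CMP  NZCV=0000
5: ✓ ADDCC  r2←0xee
6: · SUBEQ
7: ✓ ADDCC  r1←0x41
8: ✓ CMP  NZCV=0010
9: ✓ MOVGT  r2←0x6c
10: · ADDLE
11: · MOVLS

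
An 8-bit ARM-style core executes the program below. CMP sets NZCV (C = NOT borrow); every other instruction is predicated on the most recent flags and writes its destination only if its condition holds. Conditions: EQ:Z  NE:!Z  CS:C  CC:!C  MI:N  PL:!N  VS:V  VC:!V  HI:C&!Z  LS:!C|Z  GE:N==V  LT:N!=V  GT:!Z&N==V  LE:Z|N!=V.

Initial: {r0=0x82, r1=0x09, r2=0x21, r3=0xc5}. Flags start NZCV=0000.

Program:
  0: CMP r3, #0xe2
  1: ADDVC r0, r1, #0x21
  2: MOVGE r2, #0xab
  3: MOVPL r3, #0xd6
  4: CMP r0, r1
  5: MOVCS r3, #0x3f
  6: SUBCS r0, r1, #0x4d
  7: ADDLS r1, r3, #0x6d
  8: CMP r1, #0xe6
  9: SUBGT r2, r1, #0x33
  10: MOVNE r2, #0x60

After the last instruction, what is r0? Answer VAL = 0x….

[0] flags=1000 → (cmp)
[1] flags=1000 VC?T → r0=0x2a
[2] flags=1000 GE?F → skip
[3] flags=1000 PL?F → skip
[4] flags=0010 → (cmp)
[5] flags=0010 CS?T → r3=0x3f
[6] flags=0010 CS?T → r0=0xbc
[7] flags=0010 LS?F → skip
[8] flags=0000 → (cmp)
[9] flags=0000 GT?T → r2=0xd6
[10] flags=0000 NE?T → r2=0x60

VAL = 0xbc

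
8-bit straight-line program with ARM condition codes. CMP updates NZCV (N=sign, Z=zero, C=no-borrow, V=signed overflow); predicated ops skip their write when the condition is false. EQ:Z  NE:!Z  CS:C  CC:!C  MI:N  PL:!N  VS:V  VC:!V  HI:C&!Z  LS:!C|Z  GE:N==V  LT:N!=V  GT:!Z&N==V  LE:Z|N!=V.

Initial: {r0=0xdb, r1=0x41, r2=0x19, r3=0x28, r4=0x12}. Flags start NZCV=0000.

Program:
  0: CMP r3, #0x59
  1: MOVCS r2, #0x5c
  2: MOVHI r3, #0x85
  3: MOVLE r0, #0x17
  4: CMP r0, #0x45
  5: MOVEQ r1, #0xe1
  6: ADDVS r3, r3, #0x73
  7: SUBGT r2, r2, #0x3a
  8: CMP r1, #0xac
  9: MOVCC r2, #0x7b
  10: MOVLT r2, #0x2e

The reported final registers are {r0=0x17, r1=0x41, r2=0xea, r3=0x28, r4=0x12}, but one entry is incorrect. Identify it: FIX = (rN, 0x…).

[0] flags=1000 → (cmp)
[1] flags=1000 CS?F → skip
[2] flags=1000 HI?F → skip
[3] flags=1000 LE?T → r0=0x17
[4] flags=1000 → (cmp)
[5] flags=1000 EQ?F → skip
[6] flags=1000 VS?F → skip
[7] flags=1000 GT?F → skip
[8] flags=1001 → (cmp)
[9] flags=1001 CC?T → r2=0x7b
[10] flags=1001 LT?F → skip

FIX = (r2, 0x7b)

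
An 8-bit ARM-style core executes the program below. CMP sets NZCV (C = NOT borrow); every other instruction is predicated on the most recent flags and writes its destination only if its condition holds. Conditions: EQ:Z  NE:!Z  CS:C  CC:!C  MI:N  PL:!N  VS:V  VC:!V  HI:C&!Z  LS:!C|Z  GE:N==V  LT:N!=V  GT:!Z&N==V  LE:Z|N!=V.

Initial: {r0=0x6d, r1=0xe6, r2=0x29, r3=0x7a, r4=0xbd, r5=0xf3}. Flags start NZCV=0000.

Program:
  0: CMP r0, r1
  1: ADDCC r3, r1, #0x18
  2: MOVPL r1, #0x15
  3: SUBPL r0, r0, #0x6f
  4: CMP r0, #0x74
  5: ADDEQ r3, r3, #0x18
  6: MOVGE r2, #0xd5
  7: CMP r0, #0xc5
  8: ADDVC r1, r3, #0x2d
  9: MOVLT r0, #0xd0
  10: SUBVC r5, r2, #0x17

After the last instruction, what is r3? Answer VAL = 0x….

VAL = 0xfe

0: ✓ CMP  NZCV=1001
1: ✓ ADDCC  r3←0xfe
2: · MOVPL
3: · SUBPL
4: ✓ CMP  NZCV=1000
5: · ADDEQ
6: · MOVGE
7: ✓ CMP  NZCV=1001
8: · ADDVC
9: · MOVLT
10: · SUBVC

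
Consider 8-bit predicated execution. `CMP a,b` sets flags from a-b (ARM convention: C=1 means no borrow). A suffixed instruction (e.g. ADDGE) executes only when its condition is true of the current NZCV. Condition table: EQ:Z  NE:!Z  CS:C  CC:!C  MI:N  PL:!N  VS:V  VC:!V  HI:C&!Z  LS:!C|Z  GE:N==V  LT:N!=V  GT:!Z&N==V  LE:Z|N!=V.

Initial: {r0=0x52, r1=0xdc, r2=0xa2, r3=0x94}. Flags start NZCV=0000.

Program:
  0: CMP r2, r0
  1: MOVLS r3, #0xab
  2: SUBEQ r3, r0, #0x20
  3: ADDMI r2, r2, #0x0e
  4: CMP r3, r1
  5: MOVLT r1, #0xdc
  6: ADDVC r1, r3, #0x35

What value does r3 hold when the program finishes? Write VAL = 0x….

0: ✓ CMP  NZCV=0011
1: · MOVLS
2: · SUBEQ
3: · ADDMI
4: ✓ CMP  NZCV=1000
5: ✓ MOVLT  r1←0xdc
6: ✓ ADDVC  r1←0xc9

VAL = 0x94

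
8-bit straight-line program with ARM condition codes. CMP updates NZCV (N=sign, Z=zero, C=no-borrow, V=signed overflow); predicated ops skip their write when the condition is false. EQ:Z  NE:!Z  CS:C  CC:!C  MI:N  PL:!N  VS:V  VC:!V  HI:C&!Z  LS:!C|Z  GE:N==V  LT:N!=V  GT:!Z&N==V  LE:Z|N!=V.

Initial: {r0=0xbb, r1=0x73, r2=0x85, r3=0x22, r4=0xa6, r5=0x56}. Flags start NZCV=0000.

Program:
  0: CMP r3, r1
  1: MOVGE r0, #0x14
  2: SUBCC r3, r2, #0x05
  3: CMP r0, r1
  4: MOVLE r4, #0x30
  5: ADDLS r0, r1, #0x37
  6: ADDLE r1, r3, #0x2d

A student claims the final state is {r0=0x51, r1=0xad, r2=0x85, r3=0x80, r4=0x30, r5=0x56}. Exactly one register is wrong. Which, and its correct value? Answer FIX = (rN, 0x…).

FIX = (r0, 0xbb)

[0] flags=1000 → (cmp)
[1] flags=1000 GE?F → skip
[2] flags=1000 CC?T → r3=0x80
[3] flags=0011 → (cmp)
[4] flags=0011 LE?T → r4=0x30
[5] flags=0011 LS?F → skip
[6] flags=0011 LE?T → r1=0xad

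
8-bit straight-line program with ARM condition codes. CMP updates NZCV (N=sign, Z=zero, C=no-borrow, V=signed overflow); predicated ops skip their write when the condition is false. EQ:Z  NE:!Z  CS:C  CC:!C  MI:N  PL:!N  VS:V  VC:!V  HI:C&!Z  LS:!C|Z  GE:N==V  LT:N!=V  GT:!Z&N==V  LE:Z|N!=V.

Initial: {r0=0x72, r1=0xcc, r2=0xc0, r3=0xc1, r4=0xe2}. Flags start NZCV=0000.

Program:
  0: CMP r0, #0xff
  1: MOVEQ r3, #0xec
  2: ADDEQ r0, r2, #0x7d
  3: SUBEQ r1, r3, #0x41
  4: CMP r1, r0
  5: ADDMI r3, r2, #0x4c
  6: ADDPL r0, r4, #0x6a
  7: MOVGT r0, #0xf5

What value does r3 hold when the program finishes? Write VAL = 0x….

0: ✓ CMP  NZCV=0000
1: · MOVEQ
2: · ADDEQ
3: · SUBEQ
4: ✓ CMP  NZCV=0011
5: · ADDMI
6: ✓ ADDPL  r0←0x4c
7: · MOVGT

VAL = 0xc1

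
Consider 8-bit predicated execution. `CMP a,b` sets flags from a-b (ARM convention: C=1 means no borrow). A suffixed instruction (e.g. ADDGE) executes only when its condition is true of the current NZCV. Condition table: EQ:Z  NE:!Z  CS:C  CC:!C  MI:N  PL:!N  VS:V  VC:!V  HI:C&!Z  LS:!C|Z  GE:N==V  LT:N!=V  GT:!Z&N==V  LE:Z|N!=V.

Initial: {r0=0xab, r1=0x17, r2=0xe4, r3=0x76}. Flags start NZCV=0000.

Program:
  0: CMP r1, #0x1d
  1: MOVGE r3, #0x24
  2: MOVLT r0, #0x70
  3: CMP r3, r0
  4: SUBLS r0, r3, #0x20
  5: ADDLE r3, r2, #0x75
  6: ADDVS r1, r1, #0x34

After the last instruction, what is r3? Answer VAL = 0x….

0: ✓ CMP  NZCV=1000
1: · MOVGE
2: ✓ MOVLT  r0←0x70
3: ✓ CMP  NZCV=0010
4: · SUBLS
5: · ADDLE
6: · ADDVS

VAL = 0x76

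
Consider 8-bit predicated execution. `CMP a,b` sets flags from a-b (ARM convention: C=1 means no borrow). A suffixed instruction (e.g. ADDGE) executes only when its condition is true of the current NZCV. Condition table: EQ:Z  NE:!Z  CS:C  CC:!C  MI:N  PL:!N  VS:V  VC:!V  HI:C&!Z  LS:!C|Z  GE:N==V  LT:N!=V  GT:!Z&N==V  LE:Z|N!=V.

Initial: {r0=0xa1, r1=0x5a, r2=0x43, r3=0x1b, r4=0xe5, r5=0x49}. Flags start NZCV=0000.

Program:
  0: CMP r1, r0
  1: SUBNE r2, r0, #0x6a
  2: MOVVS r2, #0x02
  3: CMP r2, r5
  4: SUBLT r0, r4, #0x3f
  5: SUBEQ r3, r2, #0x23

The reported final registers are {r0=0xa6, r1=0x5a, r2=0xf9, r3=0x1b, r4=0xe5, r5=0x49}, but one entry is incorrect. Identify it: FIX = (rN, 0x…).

0: ✓ CMP  NZCV=1001
1: ✓ SUBNE  r2←0x37
2: ✓ MOVVS  r2←0x02
3: ✓ CMP  NZCV=1000
4: ✓ SUBLT  r0←0xa6
5: · SUBEQ

FIX = (r2, 0x02)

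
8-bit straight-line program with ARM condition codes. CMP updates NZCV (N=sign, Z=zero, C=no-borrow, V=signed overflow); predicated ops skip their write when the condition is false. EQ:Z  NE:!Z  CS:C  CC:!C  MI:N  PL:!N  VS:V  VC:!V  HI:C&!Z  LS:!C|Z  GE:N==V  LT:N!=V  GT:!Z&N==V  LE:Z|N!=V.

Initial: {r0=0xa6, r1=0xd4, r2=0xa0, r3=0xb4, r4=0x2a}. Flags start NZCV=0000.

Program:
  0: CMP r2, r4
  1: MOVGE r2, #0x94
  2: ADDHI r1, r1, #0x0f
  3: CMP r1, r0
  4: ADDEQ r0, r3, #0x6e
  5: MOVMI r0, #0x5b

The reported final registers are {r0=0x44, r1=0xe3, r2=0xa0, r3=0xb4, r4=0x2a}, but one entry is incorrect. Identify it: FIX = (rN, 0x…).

FIX = (r0, 0xa6)

0: ✓ CMP  NZCV=0011
1: · MOVGE
2: ✓ ADDHI  r1←0xe3
3: ✓ CMP  NZCV=0010
4: · ADDEQ
5: · MOVMI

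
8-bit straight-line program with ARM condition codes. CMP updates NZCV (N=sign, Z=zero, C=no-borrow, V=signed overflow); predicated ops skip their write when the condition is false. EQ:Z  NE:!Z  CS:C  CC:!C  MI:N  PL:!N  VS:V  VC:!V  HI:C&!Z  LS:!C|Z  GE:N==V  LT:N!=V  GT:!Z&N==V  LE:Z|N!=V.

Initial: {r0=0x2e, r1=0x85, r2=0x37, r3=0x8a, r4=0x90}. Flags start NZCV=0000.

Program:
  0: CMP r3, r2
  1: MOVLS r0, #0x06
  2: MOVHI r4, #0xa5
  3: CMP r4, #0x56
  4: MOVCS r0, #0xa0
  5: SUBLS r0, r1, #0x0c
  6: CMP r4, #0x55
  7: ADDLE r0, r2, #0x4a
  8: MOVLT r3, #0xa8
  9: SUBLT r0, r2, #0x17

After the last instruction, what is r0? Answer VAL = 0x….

0: ✓ CMP  NZCV=0011
1: · MOVLS
2: ✓ MOVHI  r4←0xa5
3: ✓ CMP  NZCV=0011
4: ✓ MOVCS  r0←0xa0
5: · SUBLS
6: ✓ CMP  NZCV=0011
7: ✓ ADDLE  r0←0x81
8: ✓ MOVLT  r3←0xa8
9: ✓ SUBLT  r0←0x20

VAL = 0x20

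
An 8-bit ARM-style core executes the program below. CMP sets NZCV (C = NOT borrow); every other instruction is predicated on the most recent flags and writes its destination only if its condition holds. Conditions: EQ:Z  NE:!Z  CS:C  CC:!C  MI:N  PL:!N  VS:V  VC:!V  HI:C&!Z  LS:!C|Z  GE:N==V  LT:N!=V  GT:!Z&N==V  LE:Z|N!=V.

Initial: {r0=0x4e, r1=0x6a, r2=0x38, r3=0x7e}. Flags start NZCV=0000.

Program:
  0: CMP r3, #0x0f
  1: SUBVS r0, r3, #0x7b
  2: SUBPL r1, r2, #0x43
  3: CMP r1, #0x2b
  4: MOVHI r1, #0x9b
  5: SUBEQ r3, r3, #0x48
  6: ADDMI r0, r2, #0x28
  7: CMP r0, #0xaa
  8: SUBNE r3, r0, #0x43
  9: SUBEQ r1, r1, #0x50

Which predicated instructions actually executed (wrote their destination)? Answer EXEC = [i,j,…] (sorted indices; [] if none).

EXEC = [2,4,6,8]

0: ✓ CMP  NZCV=0010
1: · SUBVS
2: ✓ SUBPL  r1←0xf5
3: ✓ CMP  NZCV=1010
4: ✓ MOVHI  r1←0x9b
5: · SUBEQ
6: ✓ ADDMI  r0←0x60
7: ✓ CMP  NZCV=1001
8: ✓ SUBNE  r3←0x1d
9: · SUBEQ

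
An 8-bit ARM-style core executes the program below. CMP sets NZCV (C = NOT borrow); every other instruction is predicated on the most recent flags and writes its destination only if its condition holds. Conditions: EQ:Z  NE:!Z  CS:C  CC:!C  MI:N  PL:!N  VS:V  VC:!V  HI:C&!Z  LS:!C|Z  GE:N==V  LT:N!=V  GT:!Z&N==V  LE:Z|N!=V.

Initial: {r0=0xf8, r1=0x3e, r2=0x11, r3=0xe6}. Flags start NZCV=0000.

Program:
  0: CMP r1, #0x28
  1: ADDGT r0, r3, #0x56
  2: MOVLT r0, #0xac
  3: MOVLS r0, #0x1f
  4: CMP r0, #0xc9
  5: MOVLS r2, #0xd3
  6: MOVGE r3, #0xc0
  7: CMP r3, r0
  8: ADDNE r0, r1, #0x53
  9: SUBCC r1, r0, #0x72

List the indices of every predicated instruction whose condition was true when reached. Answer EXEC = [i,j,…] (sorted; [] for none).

EXEC = [1,5,6,8]

[0] flags=0010 → (cmp)
[1] flags=0010 GT?T → r0=0x3c
[2] flags=0010 LT?F → skip
[3] flags=0010 LS?F → skip
[4] flags=0000 → (cmp)
[5] flags=0000 LS?T → r2=0xd3
[6] flags=0000 GE?T → r3=0xc0
[7] flags=1010 → (cmp)
[8] flags=1010 NE?T → r0=0x91
[9] flags=1010 CC?F → skip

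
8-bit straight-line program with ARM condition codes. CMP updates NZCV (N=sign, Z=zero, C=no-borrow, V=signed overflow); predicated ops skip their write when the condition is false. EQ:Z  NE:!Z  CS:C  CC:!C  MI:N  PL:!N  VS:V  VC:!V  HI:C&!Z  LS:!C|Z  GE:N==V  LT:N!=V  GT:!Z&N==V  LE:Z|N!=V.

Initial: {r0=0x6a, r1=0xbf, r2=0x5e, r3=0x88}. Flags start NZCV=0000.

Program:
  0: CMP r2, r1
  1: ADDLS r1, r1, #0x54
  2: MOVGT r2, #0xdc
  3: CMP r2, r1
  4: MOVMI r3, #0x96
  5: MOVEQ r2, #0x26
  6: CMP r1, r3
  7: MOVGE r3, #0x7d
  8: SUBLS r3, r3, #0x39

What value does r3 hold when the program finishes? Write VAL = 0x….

VAL = 0x44

[0] flags=1001 → (cmp)
[1] flags=1001 LS?T → r1=0x13
[2] flags=1001 GT?T → r2=0xdc
[3] flags=1010 → (cmp)
[4] flags=1010 MI?T → r3=0x96
[5] flags=1010 EQ?F → skip
[6] flags=0000 → (cmp)
[7] flags=0000 GE?T → r3=0x7d
[8] flags=0000 LS?T → r3=0x44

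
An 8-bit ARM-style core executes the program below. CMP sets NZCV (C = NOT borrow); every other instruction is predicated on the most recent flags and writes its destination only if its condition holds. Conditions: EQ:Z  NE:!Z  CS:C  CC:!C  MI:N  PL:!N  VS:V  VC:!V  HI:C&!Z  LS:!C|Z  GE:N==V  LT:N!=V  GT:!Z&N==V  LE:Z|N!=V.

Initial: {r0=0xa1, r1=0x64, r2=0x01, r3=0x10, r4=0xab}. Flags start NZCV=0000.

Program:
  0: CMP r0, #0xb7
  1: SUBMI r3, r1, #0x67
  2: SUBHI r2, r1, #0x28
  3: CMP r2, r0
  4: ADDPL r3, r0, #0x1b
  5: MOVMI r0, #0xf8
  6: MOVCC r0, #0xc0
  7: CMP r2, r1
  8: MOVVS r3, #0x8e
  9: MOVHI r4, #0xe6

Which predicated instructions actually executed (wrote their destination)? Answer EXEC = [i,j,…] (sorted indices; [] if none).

[0] flags=1000 → (cmp)
[1] flags=1000 MI?T → r3=0xfd
[2] flags=1000 HI?F → skip
[3] flags=0000 → (cmp)
[4] flags=0000 PL?T → r3=0xbc
[5] flags=0000 MI?F → skip
[6] flags=0000 CC?T → r0=0xc0
[7] flags=1000 → (cmp)
[8] flags=1000 VS?F → skip
[9] flags=1000 HI?F → skip

EXEC = [1,4,6]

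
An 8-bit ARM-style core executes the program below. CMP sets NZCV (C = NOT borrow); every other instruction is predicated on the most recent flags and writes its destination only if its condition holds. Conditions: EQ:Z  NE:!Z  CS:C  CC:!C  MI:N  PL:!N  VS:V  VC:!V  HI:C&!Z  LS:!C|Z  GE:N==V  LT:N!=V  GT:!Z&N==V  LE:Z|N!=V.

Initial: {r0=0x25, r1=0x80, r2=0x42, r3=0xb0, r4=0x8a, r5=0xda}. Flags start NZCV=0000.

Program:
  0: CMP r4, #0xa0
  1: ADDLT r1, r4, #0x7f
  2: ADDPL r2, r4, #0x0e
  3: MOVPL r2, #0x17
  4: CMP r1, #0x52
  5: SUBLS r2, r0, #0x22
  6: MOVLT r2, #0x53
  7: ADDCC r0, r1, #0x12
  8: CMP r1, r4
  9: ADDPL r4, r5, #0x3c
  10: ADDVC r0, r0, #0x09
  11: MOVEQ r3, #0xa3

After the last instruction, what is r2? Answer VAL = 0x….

0: ✓ CMP  NZCV=1000
1: ✓ ADDLT  r1←0x09
2: · ADDPL
3: · MOVPL
4: ✓ CMP  NZCV=1000
5: ✓ SUBLS  r2←0x03
6: ✓ MOVLT  r2←0x53
7: ✓ ADDCC  r0←0x1b
8: ✓ CMP  NZCV=0000
9: ✓ ADDPL  r4←0x16
10: ✓ ADDVC  r0←0x24
11: · MOVEQ

VAL = 0x53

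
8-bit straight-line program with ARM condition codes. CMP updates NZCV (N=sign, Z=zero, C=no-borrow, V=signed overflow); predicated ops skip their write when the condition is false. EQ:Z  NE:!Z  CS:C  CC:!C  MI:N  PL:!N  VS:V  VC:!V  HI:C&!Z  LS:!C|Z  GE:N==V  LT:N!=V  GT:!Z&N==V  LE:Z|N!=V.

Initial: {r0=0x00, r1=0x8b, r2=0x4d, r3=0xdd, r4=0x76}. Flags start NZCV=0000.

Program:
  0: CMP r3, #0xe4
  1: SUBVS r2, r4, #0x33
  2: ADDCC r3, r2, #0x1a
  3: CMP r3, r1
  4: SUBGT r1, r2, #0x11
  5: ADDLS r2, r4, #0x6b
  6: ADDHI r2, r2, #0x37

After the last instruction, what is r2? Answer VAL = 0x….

VAL = 0xe1

0: ✓ CMP  NZCV=1000
1: · SUBVS
2: ✓ ADDCC  r3←0x67
3: ✓ CMP  NZCV=1001
4: ✓ SUBGT  r1←0x3c
5: ✓ ADDLS  r2←0xe1
6: · ADDHI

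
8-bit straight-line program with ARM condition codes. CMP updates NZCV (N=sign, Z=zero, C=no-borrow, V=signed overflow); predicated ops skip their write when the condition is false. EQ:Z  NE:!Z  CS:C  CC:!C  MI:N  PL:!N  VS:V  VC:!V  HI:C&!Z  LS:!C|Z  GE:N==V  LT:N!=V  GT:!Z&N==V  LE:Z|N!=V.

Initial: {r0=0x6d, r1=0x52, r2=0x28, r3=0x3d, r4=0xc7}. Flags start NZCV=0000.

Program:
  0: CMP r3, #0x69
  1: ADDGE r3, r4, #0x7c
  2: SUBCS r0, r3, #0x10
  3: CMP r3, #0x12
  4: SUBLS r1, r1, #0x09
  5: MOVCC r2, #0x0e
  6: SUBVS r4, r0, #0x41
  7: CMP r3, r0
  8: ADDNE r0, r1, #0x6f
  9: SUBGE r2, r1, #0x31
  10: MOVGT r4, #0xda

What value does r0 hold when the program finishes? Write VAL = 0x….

0: ✓ CMP  NZCV=1000
1: · ADDGE
2: · SUBCS
3: ✓ CMP  NZCV=0010
4: · SUBLS
5: · MOVCC
6: · SUBVS
7: ✓ CMP  NZCV=1000
8: ✓ ADDNE  r0←0xc1
9: · SUBGE
10: · MOVGT

VAL = 0xc1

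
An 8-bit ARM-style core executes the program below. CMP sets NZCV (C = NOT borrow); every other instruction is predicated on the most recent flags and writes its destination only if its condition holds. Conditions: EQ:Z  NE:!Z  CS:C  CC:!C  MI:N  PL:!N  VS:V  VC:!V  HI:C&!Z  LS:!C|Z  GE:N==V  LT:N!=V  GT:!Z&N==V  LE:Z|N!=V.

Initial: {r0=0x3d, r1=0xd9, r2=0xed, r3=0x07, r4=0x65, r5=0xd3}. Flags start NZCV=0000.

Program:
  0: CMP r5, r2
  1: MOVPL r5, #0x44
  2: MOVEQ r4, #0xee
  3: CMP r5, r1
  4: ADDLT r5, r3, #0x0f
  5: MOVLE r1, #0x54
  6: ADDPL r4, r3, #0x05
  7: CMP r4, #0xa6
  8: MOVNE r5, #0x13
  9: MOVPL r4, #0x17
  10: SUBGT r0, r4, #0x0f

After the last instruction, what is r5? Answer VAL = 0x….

[0] flags=1000 → (cmp)
[1] flags=1000 PL?F → skip
[2] flags=1000 EQ?F → skip
[3] flags=1000 → (cmp)
[4] flags=1000 LT?T → r5=0x16
[5] flags=1000 LE?T → r1=0x54
[6] flags=1000 PL?F → skip
[7] flags=1001 → (cmp)
[8] flags=1001 NE?T → r5=0x13
[9] flags=1001 PL?F → skip
[10] flags=1001 GT?T → r0=0x56

VAL = 0x13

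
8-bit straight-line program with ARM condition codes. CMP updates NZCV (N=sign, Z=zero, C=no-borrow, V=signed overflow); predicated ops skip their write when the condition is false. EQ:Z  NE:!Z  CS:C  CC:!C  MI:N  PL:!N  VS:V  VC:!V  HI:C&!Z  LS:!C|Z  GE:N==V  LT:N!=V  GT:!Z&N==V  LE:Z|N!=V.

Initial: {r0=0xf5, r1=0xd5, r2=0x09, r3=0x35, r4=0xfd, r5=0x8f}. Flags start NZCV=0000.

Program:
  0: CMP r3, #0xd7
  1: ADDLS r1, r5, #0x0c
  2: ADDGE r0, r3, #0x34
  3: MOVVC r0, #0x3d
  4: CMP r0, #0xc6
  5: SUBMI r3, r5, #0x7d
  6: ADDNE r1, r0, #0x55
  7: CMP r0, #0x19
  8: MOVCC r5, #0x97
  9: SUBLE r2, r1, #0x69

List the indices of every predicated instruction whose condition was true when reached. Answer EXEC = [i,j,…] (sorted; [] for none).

[0] flags=0000 → (cmp)
[1] flags=0000 LS?T → r1=0x9b
[2] flags=0000 GE?T → r0=0x69
[3] flags=0000 VC?T → r0=0x3d
[4] flags=0000 → (cmp)
[5] flags=0000 MI?F → skip
[6] flags=0000 NE?T → r1=0x92
[7] flags=0010 → (cmp)
[8] flags=0010 CC?F → skip
[9] flags=0010 LE?F → skip

EXEC = [1,2,3,6]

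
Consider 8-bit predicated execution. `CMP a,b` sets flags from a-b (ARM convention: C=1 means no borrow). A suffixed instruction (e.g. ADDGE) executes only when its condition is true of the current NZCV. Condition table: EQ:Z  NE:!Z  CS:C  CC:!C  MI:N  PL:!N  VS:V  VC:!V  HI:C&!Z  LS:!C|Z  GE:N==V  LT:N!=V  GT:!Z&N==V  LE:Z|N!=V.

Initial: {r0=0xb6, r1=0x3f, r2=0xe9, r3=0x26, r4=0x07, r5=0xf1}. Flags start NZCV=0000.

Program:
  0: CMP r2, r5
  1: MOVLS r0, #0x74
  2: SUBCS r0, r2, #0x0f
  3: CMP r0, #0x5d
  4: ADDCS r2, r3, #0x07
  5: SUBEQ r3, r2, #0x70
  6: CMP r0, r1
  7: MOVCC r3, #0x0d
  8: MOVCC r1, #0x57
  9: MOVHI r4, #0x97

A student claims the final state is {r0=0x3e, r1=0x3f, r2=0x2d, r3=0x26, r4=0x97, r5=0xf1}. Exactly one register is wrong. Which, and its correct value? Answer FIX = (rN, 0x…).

[0] flags=1000 → (cmp)
[1] flags=1000 LS?T → r0=0x74
[2] flags=1000 CS?F → skip
[3] flags=0010 → (cmp)
[4] flags=0010 CS?T → r2=0x2d
[5] flags=0010 EQ?F → skip
[6] flags=0010 → (cmp)
[7] flags=0010 CC?F → skip
[8] flags=0010 CC?F → skip
[9] flags=0010 HI?T → r4=0x97

FIX = (r0, 0x74)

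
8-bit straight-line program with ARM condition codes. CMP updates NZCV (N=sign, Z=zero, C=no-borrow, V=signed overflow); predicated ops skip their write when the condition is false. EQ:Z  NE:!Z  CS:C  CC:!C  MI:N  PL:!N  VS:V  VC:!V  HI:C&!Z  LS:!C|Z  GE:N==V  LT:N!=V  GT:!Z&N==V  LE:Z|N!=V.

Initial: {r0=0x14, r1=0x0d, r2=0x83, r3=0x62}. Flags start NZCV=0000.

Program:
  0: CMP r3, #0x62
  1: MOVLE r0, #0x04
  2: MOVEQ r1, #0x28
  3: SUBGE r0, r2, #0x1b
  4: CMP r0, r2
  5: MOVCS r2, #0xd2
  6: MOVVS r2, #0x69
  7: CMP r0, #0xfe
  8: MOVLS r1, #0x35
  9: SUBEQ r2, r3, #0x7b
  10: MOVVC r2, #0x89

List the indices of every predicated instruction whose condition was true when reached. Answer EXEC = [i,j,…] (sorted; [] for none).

EXEC = [1,2,3,6,8,10]

0: ✓ CMP  NZCV=0110
1: ✓ MOVLE  r0←0x04
2: ✓ MOVEQ  r1←0x28
3: ✓ SUBGE  r0←0x68
4: ✓ CMP  NZCV=1001
5: · MOVCS
6: ✓ MOVVS  r2←0x69
7: ✓ CMP  NZCV=0000
8: ✓ MOVLS  r1←0x35
9: · SUBEQ
10: ✓ MOVVC  r2←0x89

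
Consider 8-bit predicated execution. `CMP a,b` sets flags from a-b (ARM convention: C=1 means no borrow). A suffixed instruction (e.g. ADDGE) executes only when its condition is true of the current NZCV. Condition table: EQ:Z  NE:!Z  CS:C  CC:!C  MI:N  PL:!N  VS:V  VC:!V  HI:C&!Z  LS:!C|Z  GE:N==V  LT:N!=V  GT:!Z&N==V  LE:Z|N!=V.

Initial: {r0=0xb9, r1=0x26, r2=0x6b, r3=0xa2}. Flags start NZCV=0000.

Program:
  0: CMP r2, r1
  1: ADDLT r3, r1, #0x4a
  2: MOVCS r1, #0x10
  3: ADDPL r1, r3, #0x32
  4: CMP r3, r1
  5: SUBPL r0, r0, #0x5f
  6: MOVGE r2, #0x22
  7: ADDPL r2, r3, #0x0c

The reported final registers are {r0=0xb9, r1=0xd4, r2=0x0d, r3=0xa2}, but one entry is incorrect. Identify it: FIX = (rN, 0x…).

FIX = (r2, 0x6b)

[0] flags=0010 → (cmp)
[1] flags=0010 LT?F → skip
[2] flags=0010 CS?T → r1=0x10
[3] flags=0010 PL?T → r1=0xd4
[4] flags=1000 → (cmp)
[5] flags=1000 PL?F → skip
[6] flags=1000 GE?F → skip
[7] flags=1000 PL?F → skip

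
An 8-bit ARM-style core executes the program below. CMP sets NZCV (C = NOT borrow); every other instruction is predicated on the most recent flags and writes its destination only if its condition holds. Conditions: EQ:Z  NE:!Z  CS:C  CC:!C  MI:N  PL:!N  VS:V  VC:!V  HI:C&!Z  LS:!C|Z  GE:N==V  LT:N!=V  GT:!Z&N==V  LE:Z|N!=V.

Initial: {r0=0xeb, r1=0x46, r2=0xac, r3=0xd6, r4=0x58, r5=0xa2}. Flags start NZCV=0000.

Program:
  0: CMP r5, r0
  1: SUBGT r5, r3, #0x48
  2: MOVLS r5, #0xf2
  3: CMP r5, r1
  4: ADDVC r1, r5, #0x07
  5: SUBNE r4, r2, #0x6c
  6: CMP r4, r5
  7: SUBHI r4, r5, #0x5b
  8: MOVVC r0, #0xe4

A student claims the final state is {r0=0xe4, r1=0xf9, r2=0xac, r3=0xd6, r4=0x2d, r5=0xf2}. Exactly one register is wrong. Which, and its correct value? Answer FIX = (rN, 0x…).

0: ✓ CMP  NZCV=1000
1: · SUBGT
2: ✓ MOVLS  r5←0xf2
3: ✓ CMP  NZCV=1010
4: ✓ ADDVC  r1←0xf9
5: ✓ SUBNE  r4←0x40
6: ✓ CMP  NZCV=0000
7: · SUBHI
8: ✓ MOVVC  r0←0xe4

FIX = (r4, 0x40)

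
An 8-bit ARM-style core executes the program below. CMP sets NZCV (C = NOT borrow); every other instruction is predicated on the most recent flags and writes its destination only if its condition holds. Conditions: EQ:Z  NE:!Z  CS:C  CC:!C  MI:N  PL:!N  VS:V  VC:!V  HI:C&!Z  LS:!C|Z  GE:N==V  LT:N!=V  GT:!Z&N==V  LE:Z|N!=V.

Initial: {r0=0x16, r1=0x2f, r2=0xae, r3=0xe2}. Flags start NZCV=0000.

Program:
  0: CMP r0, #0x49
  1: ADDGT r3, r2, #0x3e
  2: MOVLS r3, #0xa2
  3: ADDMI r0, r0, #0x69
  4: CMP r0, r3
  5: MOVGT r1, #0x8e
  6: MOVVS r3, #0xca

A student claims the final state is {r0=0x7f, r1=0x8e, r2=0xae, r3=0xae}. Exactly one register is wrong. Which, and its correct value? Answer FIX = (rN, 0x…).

[0] flags=1000 → (cmp)
[1] flags=1000 GT?F → skip
[2] flags=1000 LS?T → r3=0xa2
[3] flags=1000 MI?T → r0=0x7f
[4] flags=1001 → (cmp)
[5] flags=1001 GT?T → r1=0x8e
[6] flags=1001 VS?T → r3=0xca

FIX = (r3, 0xca)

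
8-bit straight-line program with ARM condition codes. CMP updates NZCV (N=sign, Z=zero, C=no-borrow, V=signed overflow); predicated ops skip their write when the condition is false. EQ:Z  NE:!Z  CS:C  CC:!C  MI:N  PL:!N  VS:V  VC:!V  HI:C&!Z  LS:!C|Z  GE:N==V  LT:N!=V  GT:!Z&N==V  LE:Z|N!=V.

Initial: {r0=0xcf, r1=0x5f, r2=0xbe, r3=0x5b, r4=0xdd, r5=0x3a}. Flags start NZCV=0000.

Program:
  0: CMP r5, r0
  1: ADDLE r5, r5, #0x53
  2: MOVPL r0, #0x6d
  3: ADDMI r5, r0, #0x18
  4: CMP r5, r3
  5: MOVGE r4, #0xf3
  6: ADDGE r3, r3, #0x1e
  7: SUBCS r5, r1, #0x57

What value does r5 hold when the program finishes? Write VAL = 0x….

[0] flags=0000 → (cmp)
[1] flags=0000 LE?F → skip
[2] flags=0000 PL?T → r0=0x6d
[3] flags=0000 MI?F → skip
[4] flags=1000 → (cmp)
[5] flags=1000 GE?F → skip
[6] flags=1000 GE?F → skip
[7] flags=1000 CS?F → skip

VAL = 0x3a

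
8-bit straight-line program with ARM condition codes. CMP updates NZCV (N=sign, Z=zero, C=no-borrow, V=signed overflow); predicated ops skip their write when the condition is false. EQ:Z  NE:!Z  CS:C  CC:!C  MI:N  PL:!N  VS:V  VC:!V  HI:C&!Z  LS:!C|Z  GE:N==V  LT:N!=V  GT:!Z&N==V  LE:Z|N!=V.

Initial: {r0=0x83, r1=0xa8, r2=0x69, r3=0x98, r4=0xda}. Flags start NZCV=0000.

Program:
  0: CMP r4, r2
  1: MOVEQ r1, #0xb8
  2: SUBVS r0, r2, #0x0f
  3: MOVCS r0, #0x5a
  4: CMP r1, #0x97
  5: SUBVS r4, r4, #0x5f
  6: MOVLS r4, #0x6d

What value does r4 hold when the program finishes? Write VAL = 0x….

VAL = 0xda

0: ✓ CMP  NZCV=0011
1: · MOVEQ
2: ✓ SUBVS  r0←0x5a
3: ✓ MOVCS  r0←0x5a
4: ✓ CMP  NZCV=0010
5: · SUBVS
6: · MOVLS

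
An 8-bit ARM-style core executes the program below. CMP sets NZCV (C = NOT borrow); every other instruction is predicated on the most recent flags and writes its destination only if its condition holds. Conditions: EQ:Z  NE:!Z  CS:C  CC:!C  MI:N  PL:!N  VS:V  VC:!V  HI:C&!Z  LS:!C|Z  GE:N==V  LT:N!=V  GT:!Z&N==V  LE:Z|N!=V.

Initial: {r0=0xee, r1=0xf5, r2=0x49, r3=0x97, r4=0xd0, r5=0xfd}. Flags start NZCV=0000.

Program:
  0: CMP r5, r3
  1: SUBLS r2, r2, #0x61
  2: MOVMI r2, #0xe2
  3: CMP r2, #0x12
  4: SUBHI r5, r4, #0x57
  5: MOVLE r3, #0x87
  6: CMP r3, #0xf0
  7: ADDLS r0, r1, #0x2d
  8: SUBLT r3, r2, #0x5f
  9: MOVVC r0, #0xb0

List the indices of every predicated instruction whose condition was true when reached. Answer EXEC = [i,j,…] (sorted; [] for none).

EXEC = [4,7,8,9]

0: ✓ CMP  NZCV=0010
1: · SUBLS
2: · MOVMI
3: ✓ CMP  NZCV=0010
4: ✓ SUBHI  r5←0x79
5: · MOVLE
6: ✓ CMP  NZCV=1000
7: ✓ ADDLS  r0←0x22
8: ✓ SUBLT  r3←0xea
9: ✓ MOVVC  r0←0xb0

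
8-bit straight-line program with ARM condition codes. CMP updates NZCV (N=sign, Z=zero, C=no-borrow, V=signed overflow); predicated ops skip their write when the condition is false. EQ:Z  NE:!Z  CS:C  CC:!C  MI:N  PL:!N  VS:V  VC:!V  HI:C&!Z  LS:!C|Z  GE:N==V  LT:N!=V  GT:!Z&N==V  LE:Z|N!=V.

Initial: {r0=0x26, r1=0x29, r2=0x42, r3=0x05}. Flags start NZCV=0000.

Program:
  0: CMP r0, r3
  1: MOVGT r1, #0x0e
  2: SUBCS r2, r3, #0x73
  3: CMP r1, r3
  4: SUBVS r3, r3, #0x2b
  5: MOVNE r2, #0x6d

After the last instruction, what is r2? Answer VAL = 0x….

[0] flags=0010 → (cmp)
[1] flags=0010 GT?T → r1=0x0e
[2] flags=0010 CS?T → r2=0x92
[3] flags=0010 → (cmp)
[4] flags=0010 VS?F → skip
[5] flags=0010 NE?T → r2=0x6d

VAL = 0x6d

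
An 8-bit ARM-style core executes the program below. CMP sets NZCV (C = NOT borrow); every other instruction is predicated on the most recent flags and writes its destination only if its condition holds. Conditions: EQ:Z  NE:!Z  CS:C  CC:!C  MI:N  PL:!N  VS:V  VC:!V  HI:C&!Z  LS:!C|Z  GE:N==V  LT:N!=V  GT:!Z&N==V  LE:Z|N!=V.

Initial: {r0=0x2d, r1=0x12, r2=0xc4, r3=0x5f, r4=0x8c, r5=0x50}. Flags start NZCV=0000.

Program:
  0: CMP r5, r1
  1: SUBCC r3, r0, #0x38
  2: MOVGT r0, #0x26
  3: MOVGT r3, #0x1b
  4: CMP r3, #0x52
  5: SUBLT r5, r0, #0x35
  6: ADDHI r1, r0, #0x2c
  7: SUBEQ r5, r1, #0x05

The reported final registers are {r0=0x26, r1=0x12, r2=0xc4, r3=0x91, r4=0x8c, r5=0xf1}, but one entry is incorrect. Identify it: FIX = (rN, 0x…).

0: ✓ CMP  NZCV=0010
1: · SUBCC
2: ✓ MOVGT  r0←0x26
3: ✓ MOVGT  r3←0x1b
4: ✓ CMP  NZCV=1000
5: ✓ SUBLT  r5←0xf1
6: · ADDHI
7: · SUBEQ

FIX = (r3, 0x1b)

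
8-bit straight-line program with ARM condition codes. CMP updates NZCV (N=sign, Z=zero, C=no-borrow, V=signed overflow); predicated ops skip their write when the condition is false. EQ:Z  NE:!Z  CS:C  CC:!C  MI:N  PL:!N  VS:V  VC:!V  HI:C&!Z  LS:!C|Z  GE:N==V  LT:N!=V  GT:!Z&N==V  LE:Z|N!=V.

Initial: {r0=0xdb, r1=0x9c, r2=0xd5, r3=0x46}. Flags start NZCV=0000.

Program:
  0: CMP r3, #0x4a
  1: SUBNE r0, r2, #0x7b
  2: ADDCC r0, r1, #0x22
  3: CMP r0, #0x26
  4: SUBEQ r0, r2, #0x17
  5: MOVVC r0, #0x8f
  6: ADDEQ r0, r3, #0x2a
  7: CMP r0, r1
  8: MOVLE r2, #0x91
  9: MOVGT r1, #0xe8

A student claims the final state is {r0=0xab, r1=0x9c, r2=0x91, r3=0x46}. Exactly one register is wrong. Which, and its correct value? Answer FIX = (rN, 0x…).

0: ✓ CMP  NZCV=1000
1: ✓ SUBNE  r0←0x5a
2: ✓ ADDCC  r0←0xbe
3: ✓ CMP  NZCV=1010
4: · SUBEQ
5: ✓ MOVVC  r0←0x8f
6: · ADDEQ
7: ✓ CMP  NZCV=1000
8: ✓ MOVLE  r2←0x91
9: · MOVGT

FIX = (r0, 0x8f)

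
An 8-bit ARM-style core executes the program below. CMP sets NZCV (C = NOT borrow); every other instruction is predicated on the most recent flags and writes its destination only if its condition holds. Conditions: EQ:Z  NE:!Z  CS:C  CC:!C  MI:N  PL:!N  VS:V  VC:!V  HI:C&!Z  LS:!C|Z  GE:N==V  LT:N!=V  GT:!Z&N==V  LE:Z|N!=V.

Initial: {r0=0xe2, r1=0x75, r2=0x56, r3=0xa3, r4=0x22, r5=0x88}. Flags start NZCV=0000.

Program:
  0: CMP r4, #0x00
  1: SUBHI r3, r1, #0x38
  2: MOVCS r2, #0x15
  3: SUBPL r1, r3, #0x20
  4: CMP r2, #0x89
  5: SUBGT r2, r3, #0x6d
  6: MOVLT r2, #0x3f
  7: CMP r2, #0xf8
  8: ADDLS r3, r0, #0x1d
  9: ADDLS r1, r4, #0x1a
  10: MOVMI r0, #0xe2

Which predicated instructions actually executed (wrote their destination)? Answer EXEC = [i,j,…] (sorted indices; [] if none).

0: ✓ CMP  NZCV=0010
1: ✓ SUBHI  r3←0x3d
2: ✓ MOVCS  r2←0x15
3: ✓ SUBPL  r1←0x1d
4: ✓ CMP  NZCV=1001
5: ✓ SUBGT  r2←0xd0
6: · MOVLT
7: ✓ CMP  NZCV=1000
8: ✓ ADDLS  r3←0xff
9: ✓ ADDLS  r1←0x3c
10: ✓ MOVMI  r0←0xe2

EXEC = [1,2,3,5,8,9,10]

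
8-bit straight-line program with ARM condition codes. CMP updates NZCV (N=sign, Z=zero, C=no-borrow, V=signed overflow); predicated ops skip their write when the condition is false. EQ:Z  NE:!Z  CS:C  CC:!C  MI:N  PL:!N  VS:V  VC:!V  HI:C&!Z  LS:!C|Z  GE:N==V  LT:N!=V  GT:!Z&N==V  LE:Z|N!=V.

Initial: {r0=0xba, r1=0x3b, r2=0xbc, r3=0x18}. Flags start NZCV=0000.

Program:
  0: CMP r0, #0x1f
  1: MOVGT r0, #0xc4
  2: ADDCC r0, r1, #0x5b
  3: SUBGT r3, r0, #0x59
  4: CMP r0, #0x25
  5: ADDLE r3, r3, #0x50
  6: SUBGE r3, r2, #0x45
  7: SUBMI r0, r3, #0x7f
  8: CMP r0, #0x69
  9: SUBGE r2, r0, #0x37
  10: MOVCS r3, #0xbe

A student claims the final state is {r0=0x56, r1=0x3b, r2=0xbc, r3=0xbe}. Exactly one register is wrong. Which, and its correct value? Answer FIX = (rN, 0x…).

[0] flags=1010 → (cmp)
[1] flags=1010 GT?F → skip
[2] flags=1010 CC?F → skip
[3] flags=1010 GT?F → skip
[4] flags=1010 → (cmp)
[5] flags=1010 LE?T → r3=0x68
[6] flags=1010 GE?F → skip
[7] flags=1010 MI?T → r0=0xe9
[8] flags=1010 → (cmp)
[9] flags=1010 GE?F → skip
[10] flags=1010 CS?T → r3=0xbe

FIX = (r0, 0xe9)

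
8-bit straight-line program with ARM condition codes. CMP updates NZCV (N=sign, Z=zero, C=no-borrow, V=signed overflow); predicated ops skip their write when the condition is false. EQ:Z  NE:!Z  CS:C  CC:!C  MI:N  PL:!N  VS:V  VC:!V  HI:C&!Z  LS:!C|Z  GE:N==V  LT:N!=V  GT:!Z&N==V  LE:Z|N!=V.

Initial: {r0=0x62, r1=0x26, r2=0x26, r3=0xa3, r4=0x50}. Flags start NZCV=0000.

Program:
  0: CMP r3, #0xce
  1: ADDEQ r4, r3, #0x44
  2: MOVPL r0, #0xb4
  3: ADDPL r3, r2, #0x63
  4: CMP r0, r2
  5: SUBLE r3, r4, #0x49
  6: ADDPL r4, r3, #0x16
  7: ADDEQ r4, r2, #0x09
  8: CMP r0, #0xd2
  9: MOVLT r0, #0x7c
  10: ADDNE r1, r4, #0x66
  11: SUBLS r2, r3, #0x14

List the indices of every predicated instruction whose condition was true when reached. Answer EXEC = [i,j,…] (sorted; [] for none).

[0] flags=1000 → (cmp)
[1] flags=1000 EQ?F → skip
[2] flags=1000 PL?F → skip
[3] flags=1000 PL?F → skip
[4] flags=0010 → (cmp)
[5] flags=0010 LE?F → skip
[6] flags=0010 PL?T → r4=0xb9
[7] flags=0010 EQ?F → skip
[8] flags=1001 → (cmp)
[9] flags=1001 LT?F → skip
[10] flags=1001 NE?T → r1=0x1f
[11] flags=1001 LS?T → r2=0x8f

EXEC = [6,10,11]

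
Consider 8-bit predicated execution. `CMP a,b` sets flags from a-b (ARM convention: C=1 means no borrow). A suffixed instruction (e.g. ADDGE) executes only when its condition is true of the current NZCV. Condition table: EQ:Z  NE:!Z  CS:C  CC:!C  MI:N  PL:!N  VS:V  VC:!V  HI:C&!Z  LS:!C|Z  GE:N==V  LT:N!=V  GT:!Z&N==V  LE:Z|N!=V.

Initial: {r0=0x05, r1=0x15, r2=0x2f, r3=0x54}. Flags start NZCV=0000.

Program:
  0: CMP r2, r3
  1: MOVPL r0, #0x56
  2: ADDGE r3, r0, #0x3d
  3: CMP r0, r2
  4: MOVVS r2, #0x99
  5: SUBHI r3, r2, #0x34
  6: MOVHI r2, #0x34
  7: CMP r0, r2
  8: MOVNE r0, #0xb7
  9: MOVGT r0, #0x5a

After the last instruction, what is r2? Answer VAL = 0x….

[0] flags=1000 → (cmp)
[1] flags=1000 PL?F → skip
[2] flags=1000 GE?F → skip
[3] flags=1000 → (cmp)
[4] flags=1000 VS?F → skip
[5] flags=1000 HI?F → skip
[6] flags=1000 HI?F → skip
[7] flags=1000 → (cmp)
[8] flags=1000 NE?T → r0=0xb7
[9] flags=1000 GT?F → skip

VAL = 0x2f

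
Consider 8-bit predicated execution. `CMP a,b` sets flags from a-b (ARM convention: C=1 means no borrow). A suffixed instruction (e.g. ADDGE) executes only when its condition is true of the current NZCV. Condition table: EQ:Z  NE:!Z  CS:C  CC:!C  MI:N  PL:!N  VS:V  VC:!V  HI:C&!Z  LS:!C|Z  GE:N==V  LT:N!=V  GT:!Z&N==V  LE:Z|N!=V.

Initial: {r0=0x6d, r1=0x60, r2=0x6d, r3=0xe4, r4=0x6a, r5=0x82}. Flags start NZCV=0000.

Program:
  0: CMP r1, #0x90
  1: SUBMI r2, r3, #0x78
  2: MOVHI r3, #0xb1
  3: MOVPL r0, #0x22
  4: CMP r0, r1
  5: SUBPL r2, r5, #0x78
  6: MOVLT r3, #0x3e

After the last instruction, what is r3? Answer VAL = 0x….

[0] flags=1001 → (cmp)
[1] flags=1001 MI?T → r2=0x6c
[2] flags=1001 HI?F → skip
[3] flags=1001 PL?F → skip
[4] flags=0010 → (cmp)
[5] flags=0010 PL?T → r2=0x0a
[6] flags=0010 LT?F → skip

VAL = 0xe4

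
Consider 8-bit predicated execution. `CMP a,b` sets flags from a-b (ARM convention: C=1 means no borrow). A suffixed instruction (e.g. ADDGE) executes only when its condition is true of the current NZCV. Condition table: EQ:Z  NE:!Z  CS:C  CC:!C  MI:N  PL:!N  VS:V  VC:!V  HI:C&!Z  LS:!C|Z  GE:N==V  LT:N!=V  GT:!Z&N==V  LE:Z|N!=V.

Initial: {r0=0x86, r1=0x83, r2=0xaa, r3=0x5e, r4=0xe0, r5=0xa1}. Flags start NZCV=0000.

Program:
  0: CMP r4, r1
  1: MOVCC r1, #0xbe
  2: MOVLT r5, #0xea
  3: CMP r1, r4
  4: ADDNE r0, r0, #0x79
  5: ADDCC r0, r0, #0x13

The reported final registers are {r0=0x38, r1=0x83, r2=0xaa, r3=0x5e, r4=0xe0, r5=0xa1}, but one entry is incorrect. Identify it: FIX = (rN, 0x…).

[0] flags=0010 → (cmp)
[1] flags=0010 CC?F → skip
[2] flags=0010 LT?F → skip
[3] flags=1000 → (cmp)
[4] flags=1000 NE?T → r0=0xff
[5] flags=1000 CC?T → r0=0x12

FIX = (r0, 0x12)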